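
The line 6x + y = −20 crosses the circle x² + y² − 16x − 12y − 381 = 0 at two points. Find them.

From the line, y = −6x − 20. Substituting:
37x² + 296x + 259 = 0  ⟹  x² + 8x + 7 = 0
x = −1 or x = −7, giving (−1, −14) and (−7, 22).

(−7, 22) and (−1, −14)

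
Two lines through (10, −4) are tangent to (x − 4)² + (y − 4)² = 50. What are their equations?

A line y − (−4) = m(x − (10)) is tangent when its distance from (4, 4) is 5√2:
[m·(−6) − (8)]² = 50(m² + 1)
7m² − 48m − 7 = 0, so m = −1/7 or m = 7.
Through (10, −4) these give x + 7y = −18 and 7x − y = 74.

x + 7y = −18 and 7x − y = 74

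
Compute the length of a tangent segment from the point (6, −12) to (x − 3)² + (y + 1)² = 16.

With centre O = (3, −1), |OP|² = 130 and r² = 16.
By the tangent–radius right angle, tangent length = √(|PO|² − r²) = √114.

√114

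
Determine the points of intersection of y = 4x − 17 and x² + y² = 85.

(2, −9) and (6, 7)

Express y = 4x − 17 and substitute into the circle:
17x² − 136x + 204 = 0  ⟹  x² − 8x + 12 = 0
x = 6 or x = 2, giving (6, 7) and (2, −9).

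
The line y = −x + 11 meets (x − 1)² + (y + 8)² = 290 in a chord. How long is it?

16√2

Substitute y = −x + 11:
2x² − 40x + 72 = 0  ⟹  x² − 20x + 36 = 0
x = 18 or x = 2, giving (18, −7) and (2, 9).
|(18, −7) − (2, 9)| = √((16)² + (−16)²) = 16√2.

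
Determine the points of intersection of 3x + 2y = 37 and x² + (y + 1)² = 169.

Substitute y = (37 − 3x)/2:
13x² − 234x + 845 = 0  ⟹  x² − 18x + 65 = 0
x = 13 or x = 5, giving (13, −1) and (5, 11).

(5, 11) and (13, −1)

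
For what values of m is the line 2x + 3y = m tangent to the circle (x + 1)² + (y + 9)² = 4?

The line touches the circle iff its distance from (−1, −9) is 2:
|2·(−1) + 3·(−9) − m| / √13 = 2
|m − (−29)| = 2√13.

m = −29 ± 2√13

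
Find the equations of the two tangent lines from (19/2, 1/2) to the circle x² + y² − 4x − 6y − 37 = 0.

7x + y = 67 and x − y = 9

Let a tangent through (19/2, 1/2) have slope m. Its distance from (2, 3) must equal 5√2:
(−15/2m − (5/2))² = 50(m² + 1)
m² + 6m − 7 = 0, so m = −7 or m = 1.
With m = −7: 7x + y = 67. With m = 1: x − y = 9.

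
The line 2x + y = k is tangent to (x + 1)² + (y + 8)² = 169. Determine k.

Tangency holds when the distance from the centre (−1, −8) to the line equals the radius 13:
|2·(−1) + 1·(−8) − k| / √5 = 13
|k − (−10)| = 13√5.

k = −10 ± 13√5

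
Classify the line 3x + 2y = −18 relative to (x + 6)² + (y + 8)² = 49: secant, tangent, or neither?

Centre (−6, −8), r² = 49. Distance² from centre to line = (−16)²/13 = 256/13.
Since d² < r², the line cuts the circle twice.

secant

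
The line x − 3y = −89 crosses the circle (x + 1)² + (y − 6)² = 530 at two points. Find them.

(−14, 25) and (−2, 29)

Substitute y = (89 + x)/3:
10x² + 160x + 280 = 0  ⟹  x² + 16x + 28 = 0
x = −2 or x = −14, giving (−2, 29) and (−14, 25).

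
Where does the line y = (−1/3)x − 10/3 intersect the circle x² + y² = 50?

Express y = (−10 − x)/3 and substitute into the circle:
10x² + 20x − 350 = 0  ⟹  x² + 2x − 35 = 0
x = 5 or x = −7, giving (5, −5) and (−7, −1).

(−7, −1) and (5, −5)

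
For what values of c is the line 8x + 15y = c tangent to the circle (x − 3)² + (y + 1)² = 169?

Tangency holds when the distance from the centre (3, −1) to the line equals the radius 13:
|8·3 + 15·(−1) − c| / √289 = 13
|c − (9)| = 13·17, so c = 230 or c = −212.

c = −212 or c = 230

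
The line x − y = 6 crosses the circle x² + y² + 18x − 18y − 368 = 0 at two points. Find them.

(−8, −14) and (14, 8)

From the line, y = x − 6. Substituting:
2x² − 12x − 224 = 0  ⟹  x² − 6x − 112 = 0
x = 14 or x = −8, giving (14, 8) and (−8, −14).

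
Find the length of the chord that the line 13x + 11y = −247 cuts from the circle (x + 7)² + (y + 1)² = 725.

Express y = (−247 − 13x)/11 and substitute into the circle:
290x² + 7830x − 26100 = 0  ⟹  x² + 27x − 90 = 0
x = 3 or x = −30, giving (3, −26) and (−30, 13).
Chord length = distance between (3, −26) and (−30, 13) = √2610 = 3√290.

3√290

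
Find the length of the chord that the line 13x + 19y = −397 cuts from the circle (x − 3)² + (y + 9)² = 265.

Centre (3, −9), r² = 265. Perpendicular distance d from centre to line = |265| / √530 = 265/√530.
Chord = 2√(r² − d²) = 2·√(265/2) = √530.

√530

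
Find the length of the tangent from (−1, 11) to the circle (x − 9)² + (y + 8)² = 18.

√443

Centre (9, −8), r² = 18. |PO|² = (−10)² + (19)² = 461.
By the tangent–radius right angle, tangent length = √(|PO|² − r²) = √443.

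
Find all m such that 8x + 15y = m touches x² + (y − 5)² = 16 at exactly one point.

m = 7 or m = 143

Tangency holds when the distance from the centre (0, 5) to the line equals the radius 4:
|8·0 + 15·5 − m| / √289 = 4
|m − (75)| = 4·17, so m = 143 or m = 7.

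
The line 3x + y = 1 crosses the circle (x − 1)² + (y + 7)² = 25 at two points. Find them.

Express y = −3x + 1 and substitute into the circle:
10x² − 50x + 40 = 0  ⟹  x² − 5x + 4 = 0
x = 4 or x = 1, giving (4, −11) and (1, −2).

(1, −2) and (4, −11)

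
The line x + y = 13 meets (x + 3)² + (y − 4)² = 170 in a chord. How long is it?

14√2

From the line, y = −x + 13. Substituting:
2x² − 12x − 80 = 0  ⟹  x² − 6x − 40 = 0
x = 10 or x = −4, giving (10, 3) and (−4, 17).
|(10, 3) − (−4, 17)| = √((14)² + (−14)²) = 14√2.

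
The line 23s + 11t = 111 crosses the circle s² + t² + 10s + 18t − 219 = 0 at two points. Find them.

(1, 8) and (12, −15)

Substitute t = (111 − 23s)/11:
650s² − 8450s + 7800 = 0  ⟹  s² − 13s + 12 = 0
s = 12 or s = 1, giving (12, −15) and (1, 8).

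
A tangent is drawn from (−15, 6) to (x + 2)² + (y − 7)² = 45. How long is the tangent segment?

5√5

With centre O = (−2, 7), |OP|² = 170 and r² = 45.
The tangent meets the radius at right angles, so tangent² = |PO|² − r² = 170 − 45 = 125.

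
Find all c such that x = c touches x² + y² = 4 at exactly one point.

c = −2 or c = 2

For a tangent, require d(centre, line) = r = 2.
|1·0 + 0·0 − c| / √1 = 2
|c| = 2, so c = 2 or c = −2.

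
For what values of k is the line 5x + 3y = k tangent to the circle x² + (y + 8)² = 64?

k = −24 ± 8√34

Tangency holds when the distance from the centre (0, −8) to the line equals the radius 8:
|5·0 + 3·(−8) − k| / √34 = 8
|k − (−24)| = 8√34.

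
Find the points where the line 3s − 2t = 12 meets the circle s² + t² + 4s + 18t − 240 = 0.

Express t = (−12 + 3s)/2 and substitute into the circle:
13s² + 52s − 1248 = 0  ⟹  s² + 4s − 96 = 0
s = 8 or s = −12, giving (8, 6) and (−12, −24).

(−12, −24) and (8, 6)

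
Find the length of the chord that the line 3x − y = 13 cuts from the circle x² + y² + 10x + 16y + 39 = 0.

2√10

Centre (−5, −8), r² = 50. Perpendicular distance d from centre to line = |−20| / √10 = 20/√10.
Half the chord is √(r² − d²) = √(10), so the full chord is 2√10.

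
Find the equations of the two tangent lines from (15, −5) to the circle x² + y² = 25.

y = −5 and 3x + 4y = 25

Let a tangent through (15, −5) have slope m. Its distance from (0, 0) must equal 5:
[m·(−15) − (5)]² = 25(m² + 1)
4m² + 3m = 0, so m = 0 or m = −3/4.
With m = 0: y = −5. With m = −3/4: 3x + 4y = 25.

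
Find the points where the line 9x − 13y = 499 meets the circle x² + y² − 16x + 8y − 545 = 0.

From the line, y = (−499 + 9x)/13. Substituting:
250x² − 10750x + 105000 = 0  ⟹  x² − 43x + 420 = 0
x = 28 or x = 15, giving (28, −19) and (15, −28).

(15, −28) and (28, −19)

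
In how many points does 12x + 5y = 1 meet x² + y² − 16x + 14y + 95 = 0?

d² = (12·8 + 5·(−7) − (1))²/169 = 3600/169; r² = 18.
Since d² > r², the line lies outside the circle.

0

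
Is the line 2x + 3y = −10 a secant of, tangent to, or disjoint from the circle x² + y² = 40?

secant

Substituting the line into the circle gives 13x² + 40x − 260 = 0.
Δ = 1600 − (−13520) = 15120.
Two real roots: the line is a secant.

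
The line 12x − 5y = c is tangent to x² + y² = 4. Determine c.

For a tangent, require d(centre, line) = r = 2.
|12·0 − 5·0 − c| / √169 = 2
|c| = 2·13, so c = 26 or c = −26.

c = −26 or c = 26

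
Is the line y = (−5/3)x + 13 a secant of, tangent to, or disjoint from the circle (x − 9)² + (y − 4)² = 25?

secant

Substituting the line into the circle gives 34x² − 432x + 1233 = 0.
Δ = 186624 − 167688 = 18936.
Two real roots: the line is a secant.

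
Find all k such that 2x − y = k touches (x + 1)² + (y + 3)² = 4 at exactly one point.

The line touches the circle iff its distance from (−1, −3) is 2:
|2·(−1) − 1·(−3) − k| / √5 = 2
|k − (1)| = 2√5.

k = 1 ± 2√5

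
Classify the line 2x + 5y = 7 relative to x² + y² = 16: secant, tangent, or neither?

secant

Substituting the line into the circle gives 29x² − 28x − 351 = 0.
Δ = 784 − (−40716) = 41500.
Two real roots: the line is a secant.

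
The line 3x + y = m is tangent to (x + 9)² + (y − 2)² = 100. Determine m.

m = −25 ± 10√10

The line touches the circle iff its distance from (−9, 2) is 10:
|3·(−9) + 1·2 − m| / √10 = 10
|m − (−25)| = 10√10.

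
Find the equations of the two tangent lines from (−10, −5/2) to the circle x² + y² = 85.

7x + 6y = −85 and 9x − 2y = −85

Write the tangent as mx − y + (−5/2 − m·(−10)) = 0 and set its distance from the centre to √85:
(10m − (5/2))² = 85(m² + 1)
12m² − 40m − 63 = 0, so m = −7/6 or m = 9/2.
With m = −7/6: 7x + 6y = −85. With m = 9/2: 9x − 2y = −85.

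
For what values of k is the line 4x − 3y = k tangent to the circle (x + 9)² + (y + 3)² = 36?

For a tangent, require d(centre, line) = r = 6.
|4·(−9) − 3·(−3) − k| / √25 = 6
|k − (−27)| = 6·5, so k = 3 or k = −57.

k = −57 or k = 3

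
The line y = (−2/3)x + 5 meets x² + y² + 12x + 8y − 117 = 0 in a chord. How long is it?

4√13

Substitute y = (15 − 2x)/3:
13x² − 468 = 0  ⟹  x² − 36 = 0
x = 6 or x = −6, giving (6, 1) and (−6, 9).
Chord length = distance between (6, 1) and (−6, 9) = √208 = 4√13.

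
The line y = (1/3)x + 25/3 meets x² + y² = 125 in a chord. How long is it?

The distance from (0, 0) to the line is 25/√10, and r² = 125.
Chord = 2√(r² − d²) = 2·√(125/2) = 5√10.

5√10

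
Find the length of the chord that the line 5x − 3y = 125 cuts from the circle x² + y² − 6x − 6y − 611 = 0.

Substitute y = (−125 + 5x)/3:
34x² − 1394x + 12376 = 0  ⟹  x² − 41x + 364 = 0
x = 28 or x = 13, giving (28, 5) and (13, −20).
|(28, 5) − (13, −20)| = √((15)² + (25)²) = 5√34.

5√34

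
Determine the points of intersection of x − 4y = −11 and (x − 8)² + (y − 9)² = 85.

(1, 3) and (17, 7)

Substitute y = (11 + x)/4:
17x² − 306x + 289 = 0  ⟹  x² − 18x + 17 = 0
x = 17 or x = 1, giving (17, 7) and (1, 3).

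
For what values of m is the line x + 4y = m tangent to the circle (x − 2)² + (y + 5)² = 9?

For a tangent, require d(centre, line) = r = 3.
|1·2 + 4·(−5) − m| / √17 = 3
|m − (−18)| = 3√17.

m = −18 ± 3√17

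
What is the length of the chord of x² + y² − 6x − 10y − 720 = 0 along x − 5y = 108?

4√26

Express y = (−108 + x)/5 and substitute into the circle:
26x² − 416x − 936 = 0  ⟹  x² − 16x − 36 = 0
x = 18 or x = −2, giving (18, −18) and (−2, −22).
Chord length = distance between (18, −18) and (−2, −22) = √416 = 4√26.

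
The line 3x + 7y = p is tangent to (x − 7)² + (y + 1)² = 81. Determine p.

The line touches the circle iff its distance from (7, −1) is 9:
|3·7 + 7·(−1) − p| / √58 = 9
|p − (14)| = 9√58.

p = 14 ± 9√58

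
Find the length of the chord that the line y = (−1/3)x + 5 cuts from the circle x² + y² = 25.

√10

The distance from (0, 0) to the line is 15/√10, and r² = 25.
Chord = 2√(r² − d²) = 2·√(5/2) = √10.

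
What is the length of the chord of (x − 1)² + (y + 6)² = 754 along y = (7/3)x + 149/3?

Express y = (149 + 7x)/3 and substitute into the circle:
58x² + 2320x + 21112 = 0  ⟹  x² + 40x + 364 = 0
x = −14 or x = −26, giving (−14, 17) and (−26, −11).
|(−14, 17) − (−26, −11)| = √((12)² + (28)²) = 4√58.

4√58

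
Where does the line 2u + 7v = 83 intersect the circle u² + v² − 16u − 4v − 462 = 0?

(−11, 15) and (31, 3)

From the line, v = (83 − 2u)/7. Substituting:
53u² − 1060u − 18073 = 0  ⟹  u² − 20u − 341 = 0
u = 31 or u = −11, giving (31, 3) and (−11, 15).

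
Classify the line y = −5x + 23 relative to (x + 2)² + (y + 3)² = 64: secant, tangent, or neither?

Centre (−2, −3), r² = 64. Distance² from centre to line = (−36)²/26 = 648/13.
Since d² < r², the line cuts the circle twice.

secant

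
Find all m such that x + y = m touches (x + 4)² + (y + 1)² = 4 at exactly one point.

m = −5 ± 2√2

Tangency holds when the distance from the centre (−4, −1) to the line equals the radius 2:
|1·(−4) + 1·(−1) − m| / √2 = 2
|m − (−5)| = 2√2.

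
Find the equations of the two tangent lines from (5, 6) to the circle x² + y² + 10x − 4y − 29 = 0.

Let a tangent through (5, 6) have slope m. Its distance from (−5, 2) must equal √58:
(−10m − (−4))² = 58(m² + 1)
21m² − 40m − 21 = 0, so m = 7/3 or m = −3/7.
Through (5, 6) these give 7x − 3y = 17 and 3x + 7y = 57.

7x − 3y = 17 and 3x + 7y = 57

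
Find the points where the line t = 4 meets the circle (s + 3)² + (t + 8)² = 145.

(−4, 4) and (−2, 4)

Express t = 4 and substitute into the circle:
s² + 6s + 8 = 0
s = −2 or s = −4, giving (−2, 4) and (−4, 4).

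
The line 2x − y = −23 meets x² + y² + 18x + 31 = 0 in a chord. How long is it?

6√5

Substitute y = 2x + 23:
5x² + 110x + 560 = 0  ⟹  x² + 22x + 112 = 0
x = −8 or x = −14, giving (−8, 7) and (−14, −5).
|(−8, 7) − (−14, −5)| = √((6)² + (12)²) = 6√5.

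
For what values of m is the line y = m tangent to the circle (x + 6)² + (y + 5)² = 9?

For a tangent, require d(centre, line) = r = 3.
|0·(−6) + 1·(−5) − m| / √1 = 3
|m − (−5)| = 3, so m = −2 or m = −8.

m = −8 or m = −2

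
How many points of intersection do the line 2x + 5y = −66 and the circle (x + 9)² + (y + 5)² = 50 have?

Substituting the line into the circle gives 29x² + 614x + 2456 = 0.
Discriminant = (614)² − 4·29·(2456) = 92100 > 0.
Two real roots: the line is a secant.

2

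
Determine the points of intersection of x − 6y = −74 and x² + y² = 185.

(−8, 11) and (4, 13)

From the line, y = (74 + x)/6. Substituting:
37x² + 148x − 1184 = 0  ⟹  x² + 4x − 32 = 0
x = 4 or x = −8, giving (4, 13) and (−8, 11).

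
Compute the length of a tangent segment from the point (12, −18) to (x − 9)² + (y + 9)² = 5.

Centre (9, −9), r² = 5. |PO|² = (3)² + (−9)² = 90.
Power of the point: PT² = |PO|² − r² = 85, so PT = √85.

√85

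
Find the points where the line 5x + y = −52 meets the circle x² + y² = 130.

From the line, y = −5x − 52. Substituting:
26x² + 520x + 2574 = 0  ⟹  x² + 20x + 99 = 0
x = −9 or x = −11, giving (−9, −7) and (−11, 3).

(−11, 3) and (−9, −7)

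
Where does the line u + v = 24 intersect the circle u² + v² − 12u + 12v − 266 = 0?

(13, 11) and (23, 1)

Substitute v = −u + 24:
2u² − 72u + 598 = 0  ⟹  u² − 36u + 299 = 0
u = 23 or u = 13, giving (23, 1) and (13, 11).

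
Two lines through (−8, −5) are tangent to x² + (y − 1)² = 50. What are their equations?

Let a tangent through (−8, −5) have slope m. Its distance from (0, 1) must equal 5√2:
(8m − (6))² = 50(m² + 1)
7m² − 48m − 7 = 0, so m = −1/7 or m = 7.
With m = −1/7: x + 7y = −43. With m = 7: 7x − y = −51.

x + 7y = −43 and 7x − y = −51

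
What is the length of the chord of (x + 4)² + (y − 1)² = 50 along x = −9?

Centre (−4, 1), r² = 50. Perpendicular distance d from centre to line = |5| / √1 = 5.
Half the chord is √(r² − d²) = √(25), so the full chord is 10.

10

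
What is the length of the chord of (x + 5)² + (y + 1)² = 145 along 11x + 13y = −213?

√290

From the line, y = (−213 − 11x)/13. Substituting:
290x² + 6090x + 19720 = 0  ⟹  x² + 21x + 68 = 0
x = −4 or x = −17, giving (−4, −13) and (−17, −2).
Chord length = distance between (−4, −13) and (−17, −2) = √290 = √290.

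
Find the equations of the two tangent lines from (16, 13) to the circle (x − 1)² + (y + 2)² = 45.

x − 2y = −10 and 2x − y = 19

A line y − (13) = m(x − (16)) is tangent when its distance from (1, −2) is 3√5:
[m·(−15) − (−15)]² = 45(m² + 1)
2m² − 5m + 2 = 0, so m = 1/2 or m = 2.
Through (16, 13) these give x − 2y = −10 and 2x − y = 19.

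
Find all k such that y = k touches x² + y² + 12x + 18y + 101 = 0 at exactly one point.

Tangency holds when the distance from the centre (−6, −9) to the line equals the radius 4:
|0·(−6) + 1·(−9) − k| / √1 = 4
|k − (−9)| = 4, so k = −5 or k = −13.

k = −13 or k = −5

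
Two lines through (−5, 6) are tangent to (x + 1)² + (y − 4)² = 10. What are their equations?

A line y − (6) = m(x − (−5)) is tangent when its distance from (−1, 4) is √10:
(4m − (−2))² = 10(m² + 1)
3m² + 8m − 3 = 0, so m = −3 or m = 1/3.
Through (−5, 6) these give 3x + y = −9 and x − 3y = −23.

3x + y = −9 and x − 3y = −23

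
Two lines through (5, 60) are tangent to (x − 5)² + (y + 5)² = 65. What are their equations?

8x + y = 100 and 8x − y = −20

Let a tangent through (5, 60) have slope m. Its distance from (5, −5) must equal √65:
(0m − (−65))² = 65(m² + 1)
m² − 64 = 0, so m = −8 or m = 8.
Through (5, 60) these give 8x + y = 100 and 8x − y = −20.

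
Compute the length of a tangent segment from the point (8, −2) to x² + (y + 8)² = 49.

Centre (0, −8), r² = 49. |PO|² = (8)² + (6)² = 100.
By the tangent–radius right angle, tangent length = √(|PO|² − r²) = √51.

√51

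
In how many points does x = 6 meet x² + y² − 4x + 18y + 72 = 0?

0

Centre (2, −9), r² = 13. Distance² from centre to line = (−4)² = 16.
Since d² > r², the line lies outside the circle.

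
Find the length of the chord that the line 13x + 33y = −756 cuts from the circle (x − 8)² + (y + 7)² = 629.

√1258

Express y = (−756 − 13x)/33 and substitute into the circle:
1258x² − 3774x − 339660 = 0  ⟹  x² − 3x − 270 = 0
x = 18 or x = −15, giving (18, −30) and (−15, −17).
|(18, −30) − (−15, −17)| = √((33)² + (−13)²) = √1258.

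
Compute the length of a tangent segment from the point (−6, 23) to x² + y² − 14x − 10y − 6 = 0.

√413

With centre O = (7, 5), |OP|² = 493 and r² = 80.
By the tangent–radius right angle, tangent length = √(|PO|² − r²) = √413.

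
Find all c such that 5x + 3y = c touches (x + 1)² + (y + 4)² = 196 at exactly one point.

The line touches the circle iff its distance from (−1, −4) is 14:
|5·(−1) + 3·(−4) − c| / √34 = 14
|c − (−17)| = 14√34.

c = −17 ± 14√34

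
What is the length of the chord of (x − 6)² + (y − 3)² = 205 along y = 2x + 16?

Express y = 2x + 16 and substitute into the circle:
5x² + 40x = 0  ⟹  x² + 8x = 0
x = 0 or x = −8, giving (0, 16) and (−8, 0).
|(0, 16) − (−8, 0)| = √((8)² + (16)²) = 8√5.

8√5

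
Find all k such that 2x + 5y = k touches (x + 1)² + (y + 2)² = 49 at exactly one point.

Tangency holds when the distance from the centre (−1, −2) to the line equals the radius 7:
|2·(−1) + 5·(−2) − k| / √29 = 7
|k − (−12)| = 7√29.

k = −12 ± 7√29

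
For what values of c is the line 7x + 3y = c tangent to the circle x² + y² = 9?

Tangency holds when the distance from the centre (0, 0) to the line equals the radius 3:
|7·0 + 3·0 − c| / √58 = 3
|c| = 3√58.

c = ±3√58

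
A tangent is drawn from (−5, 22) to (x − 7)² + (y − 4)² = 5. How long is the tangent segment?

The centre is (7, 4) and r = √5. The square of the distance from P to the centre is 144 + 324 = 468.
The tangent meets the radius at right angles, so tangent² = |PO|² − r² = 468 − 5 = 463.

√463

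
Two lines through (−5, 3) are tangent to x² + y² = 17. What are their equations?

Let a tangent through (−5, 3) have slope m. Its distance from (0, 0) must equal √17:
(5m − (−3))² = 17(m² + 1)
4m² + 15m − 4 = 0, so m = −4 or m = 1/4.
With m = −4: 4x + y = −17. With m = 1/4: x − 4y = −17.

4x + y = −17 and x − 4y = −17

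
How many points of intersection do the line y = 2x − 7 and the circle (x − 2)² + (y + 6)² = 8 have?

Substituting the line into the circle gives 5x² − 8x − 3 = 0.
Δ = 64 − (−60) = 124.
Two real roots: the line is a secant.

2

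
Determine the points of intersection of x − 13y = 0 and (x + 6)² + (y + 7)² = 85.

(−13, −1) and (0, 0)

From the line, y = (x)/13. Substituting:
170x² + 2210x = 0  ⟹  x² + 13x = 0
x = 0 or x = −13, giving (0, 0) and (−13, −1).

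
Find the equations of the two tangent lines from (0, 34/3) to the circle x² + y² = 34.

5x + 3y = 34 and 5x − 3y = −34

A line y − (34/3) = m(x − (0)) is tangent when its distance from (0, 0) is √34:
(0m − (−34/3))² = 34(m² + 1)
9m² − 25 = 0, so m = −5/3 or m = 5/3.
With m = −5/3: 5x + 3y = 34. With m = 5/3: 5x − 3y = −34.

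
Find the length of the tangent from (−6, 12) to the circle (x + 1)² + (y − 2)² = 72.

√53

The centre is (−1, 2) and r = 6√2. The square of the distance from P to the centre is 25 + 100 = 125.
Power of the point: PT² = |PO|² − r² = 53, so PT = √53.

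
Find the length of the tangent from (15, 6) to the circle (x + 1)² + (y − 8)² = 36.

The centre is (−1, 8) and r = 6. The square of the distance from P to the centre is 256 + 4 = 260.
The tangent meets the radius at right angles, so tangent² = |PO|² − r² = 260 − 36 = 224.

4√14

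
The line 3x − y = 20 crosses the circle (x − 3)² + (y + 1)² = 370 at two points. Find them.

Substitute y = 3x − 20:
10x² − 120x = 0  ⟹  x² − 12x = 0
x = 12 or x = 0, giving (12, 16) and (0, −20).

(0, −20) and (12, 16)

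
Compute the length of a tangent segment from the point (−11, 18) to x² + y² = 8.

With centre O = (0, 0), |OP|² = 445 and r² = 8.
Power of the point: PT² = |PO|² − r² = 437, so PT = √437.

√437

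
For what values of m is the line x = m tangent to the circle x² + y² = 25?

Tangency holds when the distance from the centre (0, 0) to the line equals the radius 5:
|1·0 + 0·0 − m| / √1 = 5
|m| = 5, so m = 5 or m = −5.

m = −5 or m = 5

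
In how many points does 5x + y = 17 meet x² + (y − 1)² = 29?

2

d² = (5·0 + 1·1 − (17))²/26 = 128/13; r² = 29.
Since d² < r², the line cuts the circle twice.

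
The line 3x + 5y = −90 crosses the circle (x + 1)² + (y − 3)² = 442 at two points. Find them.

From the line, y = (−90 − 3x)/5. Substituting:
34x² + 680x = 0  ⟹  x² + 20x = 0
x = 0 or x = −20, giving (0, −18) and (−20, −6).

(−20, −6) and (0, −18)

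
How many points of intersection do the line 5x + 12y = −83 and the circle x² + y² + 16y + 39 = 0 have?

2

Substituting the line into the circle gives 169x² − 130x − 3431 = 0.
Discriminant = (−130)² − 4·169·(−3431) = 2336256 > 0.
Two real roots: the line is a secant.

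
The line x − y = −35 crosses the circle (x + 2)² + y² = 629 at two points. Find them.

From the line, y = x + 35. Substituting:
2x² + 74x + 600 = 0  ⟹  x² + 37x + 300 = 0
x = −12 or x = −25, giving (−12, 23) and (−25, 10).

(−25, 10) and (−12, 23)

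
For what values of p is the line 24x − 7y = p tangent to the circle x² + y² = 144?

Tangency holds when the distance from the centre (0, 0) to the line equals the radius 12:
|24·0 − 7·0 − p| / √625 = 12
|p| = 12·25, so p = 300 or p = −300.

p = −300 or p = 300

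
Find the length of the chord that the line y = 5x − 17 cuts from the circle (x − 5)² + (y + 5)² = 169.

5√26

Substitute y = 5x − 17:
26x² − 130x = 0  ⟹  x² − 5x = 0
x = 5 or x = 0, giving (5, 8) and (0, −17).
Chord length = distance between (5, 8) and (0, −17) = √650 = 5√26.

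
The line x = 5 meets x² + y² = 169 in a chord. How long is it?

The line gives x = 5. Substituting into the circle:
y² − 144 = 0
y = 12 or y = −12, giving (5, 12) and (5, −12).
|(5, 12) − (5, −12)| = √((0)² + (24)²) = 24.

24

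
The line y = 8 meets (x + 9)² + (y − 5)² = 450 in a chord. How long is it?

42

Substitute y = 8:
x² + 18x − 360 = 0
x = 12 or x = −30, giving (12, 8) and (−30, 8).
Chord length = distance between (12, 8) and (−30, 8) = √1764 = 42.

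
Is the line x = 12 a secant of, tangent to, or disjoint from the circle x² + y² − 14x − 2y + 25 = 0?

tangent

Centre (7, 1), r² = 25. Distance² from centre to line = (−5)² = 25.
Since d² = r², the line is tangent.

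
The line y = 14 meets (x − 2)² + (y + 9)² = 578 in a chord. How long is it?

14

From the line, y = 14. Substituting:
x² − 4x − 45 = 0
x = 9 or x = −5, giving (9, 14) and (−5, 14).
Chord length = distance between (9, 14) and (−5, 14) = √196 = 14.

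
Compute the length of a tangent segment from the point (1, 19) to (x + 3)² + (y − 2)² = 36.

Centre (−3, 2), r² = 36. |PO|² = (4)² + (17)² = 305.
By the tangent–radius right angle, tangent length = √(|PO|² − r²) = √269.

√269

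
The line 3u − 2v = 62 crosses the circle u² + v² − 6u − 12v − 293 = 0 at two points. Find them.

Express v = (−62 + 3u)/2 and substitute into the circle:
13u² − 468u + 4160 = 0  ⟹  u² − 36u + 320 = 0
u = 20 or u = 16, giving (20, −1) and (16, −7).

(16, −7) and (20, −1)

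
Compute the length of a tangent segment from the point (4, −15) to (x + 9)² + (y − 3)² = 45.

With centre O = (−9, 3), |OP|² = 493 and r² = 45.
By the tangent–radius right angle, tangent length = √(|PO|² − r²) = √448 = 8√7.

8√7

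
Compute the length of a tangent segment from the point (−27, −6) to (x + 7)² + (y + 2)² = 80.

4√21

Centre (−7, −2), r² = 80. |PO|² = (−20)² + (−4)² = 416.
By the tangent–radius right angle, tangent length = √(|PO|² − r²) = √336 = 4√21.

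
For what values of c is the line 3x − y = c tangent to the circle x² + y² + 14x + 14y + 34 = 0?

Tangency holds when the distance from the centre (−7, −7) to the line equals the radius 8:
|3·(−7) − 1·(−7) − c| / √10 = 8
|c − (−14)| = 8√10.

c = −14 ± 8√10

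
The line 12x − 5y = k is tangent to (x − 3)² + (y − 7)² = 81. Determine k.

Tangency holds when the distance from the centre (3, 7) to the line equals the radius 9:
|12·3 − 5·7 − k| / √169 = 9
|k − (1)| = 9·13, so k = 118 or k = −116.

k = −116 or k = 118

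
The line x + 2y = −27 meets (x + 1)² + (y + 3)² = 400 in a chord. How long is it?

The distance from (−1, −3) to the line is 20/√5, and r² = 400.
Half the chord is √(r² − d²) = √(320), so the full chord is 16√5.

16√5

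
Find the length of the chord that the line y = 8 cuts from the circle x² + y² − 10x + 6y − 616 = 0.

46

The distance from (5, −3) to the line is 11, and r² = 650.
Half the chord is √(r² − d²) = √(529), so the full chord is 46.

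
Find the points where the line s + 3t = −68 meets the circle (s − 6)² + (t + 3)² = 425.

Express t = (−68 − s)/3 and substitute into the circle:
10s² + 10s − 20 = 0  ⟹  s² + s − 2 = 0
s = 1 or s = −2, giving (1, −23) and (−2, −22).

(−2, −22) and (1, −23)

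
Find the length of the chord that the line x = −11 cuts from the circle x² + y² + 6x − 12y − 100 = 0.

The distance from (−3, 6) to the line is 8, and r² = 145.
Chord = 2√(r² − d²) = 2·√(81) = 18.

18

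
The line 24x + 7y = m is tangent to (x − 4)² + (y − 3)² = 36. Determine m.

m = −33 or m = 267

The line touches the circle iff its distance from (4, 3) is 6:
|24·4 + 7·3 − m| / √625 = 6
|m − (117)| = 6·25, so m = 267 or m = −33.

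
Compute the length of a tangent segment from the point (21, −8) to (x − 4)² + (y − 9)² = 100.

Centre (4, 9), r² = 100. |PO|² = (17)² + (−17)² = 578.
Power of the point: PT² = |PO|² − r² = 478, so PT = √478.

√478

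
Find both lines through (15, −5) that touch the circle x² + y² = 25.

Let a tangent through (15, −5) have slope m. Its distance from (0, 0) must equal 5:
(−15m − (5))² = 25(m² + 1)
4m² + 3m = 0, so m = −3/4 or m = 0.
With m = −3/4: 3x + 4y = 25. With m = 0: y = −5.

3x + 4y = 25 and y = −5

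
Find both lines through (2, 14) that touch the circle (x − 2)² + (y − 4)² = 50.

x − y = −12 and x + y = 16

Let a tangent through (2, 14) have slope m. Its distance from (2, 4) must equal 5√2:
[m·(0) − (−10)]² = 50(m² + 1)
m² − 1 = 0, so m = 1 or m = −1.
Through (2, 14) these give x − y = −12 and x + y = 16.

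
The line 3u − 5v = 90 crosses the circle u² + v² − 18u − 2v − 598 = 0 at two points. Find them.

(−5, −21) and (35, 3)

Substitute v = (−90 + 3u)/5:
34u² − 1020u − 5950 = 0  ⟹  u² − 30u − 175 = 0
u = 35 or u = −5, giving (35, 3) and (−5, −21).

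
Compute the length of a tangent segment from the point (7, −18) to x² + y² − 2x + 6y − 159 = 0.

Centre (1, −3), r² = 169. |PO|² = (6)² + (−15)² = 261.
The tangent meets the radius at right angles, so tangent² = |PO|² − r² = 261 − 169 = 92.

2√23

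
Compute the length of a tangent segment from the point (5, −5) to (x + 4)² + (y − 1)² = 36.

The centre is (−4, 1) and r = 6. The square of the distance from P to the centre is 81 + 36 = 117.
The tangent meets the radius at right angles, so tangent² = |PO|² − r² = 117 − 36 = 81.

9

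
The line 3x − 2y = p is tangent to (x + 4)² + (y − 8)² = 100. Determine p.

p = −28 ± 10√13

The line touches the circle iff its distance from (−4, 8) is 10:
|3·(−4) − 2·8 − p| / √13 = 10
|p − (−28)| = 10√13.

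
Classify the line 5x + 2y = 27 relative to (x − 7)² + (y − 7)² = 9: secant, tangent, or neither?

neither

Substituting the line into the circle gives 29x² − 186x + 329 = 0.
Δ = 34596 − 38164 = −3568.
No real roots: the line does not meet the circle.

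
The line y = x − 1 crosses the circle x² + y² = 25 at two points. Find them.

(−3, −4) and (4, 3)

Substitute y = x − 1:
2x² − 2x − 24 = 0  ⟹  x² − x − 12 = 0
x = 4 or x = −3, giving (4, 3) and (−3, −4).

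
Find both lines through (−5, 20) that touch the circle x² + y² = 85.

Let a tangent through (−5, 20) have slope m. Its distance from (0, 0) must equal √85:
(5m − (−20))² = 85(m² + 1)
12m² − 40m − 63 = 0, so m = −7/6 or m = 9/2.
Through (−5, 20) these give 7x + 6y = 85 and 9x − 2y = −85.

7x + 6y = 85 and 9x − 2y = −85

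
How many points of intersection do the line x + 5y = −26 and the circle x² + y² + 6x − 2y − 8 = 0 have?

0

Substituting the line into the circle gives 26x² + 212x + 736 = 0.
Δ = 44944 − 76544 = −31600.
No real roots: the line does not meet the circle.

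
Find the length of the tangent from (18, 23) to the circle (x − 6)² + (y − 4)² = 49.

Centre (6, 4), r² = 49. |PO|² = (12)² + (19)² = 505.
Power of the point: PT² = |PO|² − r² = 456, so PT = 2√114.

2√114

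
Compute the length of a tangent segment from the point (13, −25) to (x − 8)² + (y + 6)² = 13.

√373

With centre O = (8, −6), |OP|² = 386 and r² = 13.
Power of the point: PT² = |PO|² − r² = 373, so PT = √373.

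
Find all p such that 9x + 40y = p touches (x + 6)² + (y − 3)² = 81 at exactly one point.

For a tangent, require d(centre, line) = r = 9.
|9·(−6) + 40·3 − p| / √1681 = 9
|p − (66)| = 9·41, so p = 435 or p = −303.

p = −303 or p = 435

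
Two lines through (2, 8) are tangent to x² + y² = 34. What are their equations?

Write the tangent as mx − y + (8 − m·(2)) = 0 and set its distance from the centre to √34:
(−2m − (−8))² = 34(m² + 1)
15m² + 16m − 15 = 0, so m = 3/5 or m = −5/3.
Through (2, 8) these give 3x − 5y = −34 and 5x + 3y = 34.

3x − 5y = −34 and 5x + 3y = 34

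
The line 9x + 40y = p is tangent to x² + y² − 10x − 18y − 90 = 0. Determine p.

The line touches the circle iff its distance from (5, 9) is 14:
|9·5 + 40·9 − p| / √1681 = 14
|p − (405)| = 14·41, so p = 979 or p = −169.

p = −169 or p = 979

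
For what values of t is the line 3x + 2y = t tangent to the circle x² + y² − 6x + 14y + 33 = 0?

t = −5 ± 5√13

Tangency holds when the distance from the centre (3, −7) to the line equals the radius 5:
|3·3 + 2·(−7) − t| / √13 = 5
|t − (−5)| = 5√13.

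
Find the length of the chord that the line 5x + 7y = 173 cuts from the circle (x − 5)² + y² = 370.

2√74

Substitute y = (173 − 5x)/7:
74x² − 2220x + 13024 = 0  ⟹  x² − 30x + 176 = 0
x = 22 or x = 8, giving (22, 9) and (8, 19).
Chord length = distance between (22, 9) and (8, 19) = √296 = 2√74.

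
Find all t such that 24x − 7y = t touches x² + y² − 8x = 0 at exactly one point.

t = −4 or t = 196

For a tangent, require d(centre, line) = r = 4.
|24·4 − 7·0 − t| / √625 = 4
|t − (96)| = 4·25, so t = 196 or t = −4.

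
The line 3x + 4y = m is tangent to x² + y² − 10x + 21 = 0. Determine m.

Tangency holds when the distance from the centre (5, 0) to the line equals the radius 2:
|3·5 + 4·0 − m| / √25 = 2
|m − (15)| = 2·5, so m = 25 or m = 5.

m = 5 or m = 25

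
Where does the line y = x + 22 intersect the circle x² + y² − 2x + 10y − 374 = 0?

(−15, 7) and (−11, 11)

Express y = x + 22 and substitute into the circle:
2x² + 52x + 330 = 0  ⟹  x² + 26x + 165 = 0
x = −11 or x = −15, giving (−11, 11) and (−15, 7).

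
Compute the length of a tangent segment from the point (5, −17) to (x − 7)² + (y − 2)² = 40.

With centre O = (7, 2), |OP|² = 365 and r² = 40.
The tangent meets the radius at right angles, so tangent² = |PO|² − r² = 365 − 40 = 325.

5√13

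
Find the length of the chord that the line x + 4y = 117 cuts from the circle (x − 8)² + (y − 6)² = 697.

8√17

Centre (8, 6), r² = 697. Perpendicular distance d from centre to line = |−85| / √17 = 85/√17.
Half the chord is √(r² − d²) = √(272), so the full chord is 8√17.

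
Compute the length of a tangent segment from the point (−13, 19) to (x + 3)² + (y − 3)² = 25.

√331

With centre O = (−3, 3), |OP|² = 356 and r² = 25.
Power of the point: PT² = |PO|² − r² = 331, so PT = √331.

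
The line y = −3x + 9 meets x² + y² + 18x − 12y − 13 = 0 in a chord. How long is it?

Centre (−9, 6), r² = 130. Perpendicular distance d from centre to line = |−30| / √10 = 30/√10.
Half the chord is √(r² − d²) = √(40), so the full chord is 4√10.

4√10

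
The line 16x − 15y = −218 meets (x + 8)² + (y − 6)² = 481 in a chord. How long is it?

The distance from (−8, 6) to the line is 0/√481, and r² = 481.
Half the chord is √(r² − d²) = √(481), so the full chord is 2√481.

2√481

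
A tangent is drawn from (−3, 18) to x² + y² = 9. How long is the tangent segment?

18

The centre is (0, 0) and r = 3. The square of the distance from P to the centre is 9 + 324 = 333.
By the tangent–radius right angle, tangent length = √(|PO|² − r²) = √324 = 18.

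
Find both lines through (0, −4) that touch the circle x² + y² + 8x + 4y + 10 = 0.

x − 3y = 12 and 3x + y = −4

Write the tangent as mx − y + (−4 − m·(0)) = 0 and set its distance from the centre to √10:
(−4m − (2))² = 10(m² + 1)
3m² + 8m − 3 = 0, so m = 1/3 or m = −3.
Through (0, −4) these give x − 3y = 12 and 3x + y = −4.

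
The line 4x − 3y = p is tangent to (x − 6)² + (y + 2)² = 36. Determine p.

For a tangent, require d(centre, line) = r = 6.
|4·6 − 3·(−2) − p| / √25 = 6
|p − (30)| = 6·5, so p = 60 or p = 0.

p = 0 or p = 60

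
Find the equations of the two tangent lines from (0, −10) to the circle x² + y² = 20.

Let a tangent through (0, −10) have slope m. Its distance from (0, 0) must equal 2√5:
[m·(0) − (10)]² = 20(m² + 1)
m² − 4 = 0, so m = −2 or m = 2.
With m = −2: 2x + y = −10. With m = 2: 2x − y = 10.

2x + y = −10 and 2x − y = 10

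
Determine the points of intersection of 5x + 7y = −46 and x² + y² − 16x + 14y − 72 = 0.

Substitute y = (−46 − 5x)/7:
74x² − 814x − 5920 = 0  ⟹  x² − 11x − 80 = 0
x = 16 or x = −5, giving (16, −18) and (−5, −3).

(−5, −3) and (16, −18)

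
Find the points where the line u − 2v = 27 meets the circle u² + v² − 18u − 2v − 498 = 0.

(−7, −17) and (33, 3)

From the line, v = (−27 + u)/2. Substituting:
5u² − 130u − 1155 = 0  ⟹  u² − 26u − 231 = 0
u = 33 or u = −7, giving (33, 3) and (−7, −17).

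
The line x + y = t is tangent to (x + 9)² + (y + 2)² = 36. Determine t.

The line touches the circle iff its distance from (−9, −2) is 6:
|1·(−9) + 1·(−2) − t| / √2 = 6
|t − (−11)| = 6√2.

t = −11 ± 6√2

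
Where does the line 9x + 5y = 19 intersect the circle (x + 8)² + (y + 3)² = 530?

(−9, 20) and (11, −16)

Substitute y = (19 − 9x)/5:
106x² − 212x − 10494 = 0  ⟹  x² − 2x − 99 = 0
x = 11 or x = −9, giving (11, −16) and (−9, 20).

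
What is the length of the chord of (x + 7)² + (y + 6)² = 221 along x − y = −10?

19√2

Substitute y = x + 10:
2x² + 46x + 84 = 0  ⟹  x² + 23x + 42 = 0
x = −2 or x = −21, giving (−2, 8) and (−21, −11).
|(−2, 8) − (−21, −11)| = √((19)² + (19)²) = 19√2.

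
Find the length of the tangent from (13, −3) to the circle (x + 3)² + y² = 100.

Centre (−3, 0), r² = 100. |PO|² = (16)² + (−3)² = 265.
Power of the point: PT² = |PO|² − r² = 165, so PT = √165.

√165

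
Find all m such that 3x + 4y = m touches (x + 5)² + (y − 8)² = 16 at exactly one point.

The line touches the circle iff its distance from (−5, 8) is 4:
|3·(−5) + 4·8 − m| / √25 = 4
|m − (17)| = 4·5, so m = 37 or m = −3.

m = −3 or m = 37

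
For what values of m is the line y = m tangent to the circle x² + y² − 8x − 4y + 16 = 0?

The line touches the circle iff its distance from (4, 2) is 2:
|0·4 + 1·2 − m| / √1 = 2
|m − (2)| = 2, so m = 4 or m = 0.

m = 0 or m = 4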